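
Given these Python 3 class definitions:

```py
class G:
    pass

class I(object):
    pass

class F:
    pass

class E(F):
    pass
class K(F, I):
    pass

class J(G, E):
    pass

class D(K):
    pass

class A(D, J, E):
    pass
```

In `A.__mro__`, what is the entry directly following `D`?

L[A] = A + merge(L[D], L[J], L[E], [D J E])
  take D:  [D K F I object] + [J G E F object] + [E F object] + [D J E]
  take K:  [K F I object] + [J G E F object] + [E F object] + [J E]
  take J:  [F I object] + [J G E F object] + [E F object] + [J E]
  take G:  [F I object] + [G E F object] + [E F object] + [E]
  take E:  [F I object] + [E F object] + [E F object] + [E]
  take F:  [F I object] + [F object] + [F object]
  take I:  [I object] + [object] + [object]
  take object:  [object] + [object] + [object]
MRO: A D K J G E F I object
D is at position 1; next is K.

K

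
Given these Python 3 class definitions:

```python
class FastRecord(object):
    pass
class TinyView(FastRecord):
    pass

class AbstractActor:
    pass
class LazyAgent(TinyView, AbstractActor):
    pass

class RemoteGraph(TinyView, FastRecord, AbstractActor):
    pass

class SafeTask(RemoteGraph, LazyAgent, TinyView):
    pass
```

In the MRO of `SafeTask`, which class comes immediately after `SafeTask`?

L[SafeTask] = SafeTask + merge(L[RemoteGraph], L[LazyAgent], L[TinyView], [RemoteGraph LazyAgent TinyView])
  take RemoteGraph:  [RemoteGraph TinyView FastRecord AbstractActor object] + [LazyAgent TinyView FastRecord AbstractActor object] + [TinyView FastRecord object] + [RemoteGraph LazyAgent TinyView]
  take LazyAgent:  [TinyView FastRecord AbstractActor object] + [LazyAgent TinyView FastRecord AbstractActor object] + [TinyView FastRecord object] + [LazyAgent TinyView]
  take TinyView:  [TinyView FastRecord AbstractActor object] + [TinyView FastRecord AbstractActor object] + [TinyView FastRecord object] + [TinyView]
  take FastRecord:  [FastRecord AbstractActor object] + [FastRecord AbstractActor object] + [FastRecord object]
  take AbstractActor:  [AbstractActor object] + [AbstractActor object] + [object]
  take object:  [object] + [object] + [object]
MRO: SafeTask RemoteGraph LazyAgent TinyView FastRecord AbstractActor object
SafeTask is at position 0; next is RemoteGraph.

RemoteGraph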